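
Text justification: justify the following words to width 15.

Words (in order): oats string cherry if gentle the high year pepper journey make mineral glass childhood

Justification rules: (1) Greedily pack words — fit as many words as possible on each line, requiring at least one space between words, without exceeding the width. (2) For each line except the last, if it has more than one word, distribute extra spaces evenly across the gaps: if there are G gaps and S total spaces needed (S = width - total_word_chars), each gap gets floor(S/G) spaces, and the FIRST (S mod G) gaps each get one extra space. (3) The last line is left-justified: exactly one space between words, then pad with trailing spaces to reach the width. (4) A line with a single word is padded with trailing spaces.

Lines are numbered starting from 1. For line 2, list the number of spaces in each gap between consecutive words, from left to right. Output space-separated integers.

Line 1: ['oats', 'string'] (min_width=11, slack=4)
Line 2: ['cherry', 'if'] (min_width=9, slack=6)
Line 3: ['gentle', 'the', 'high'] (min_width=15, slack=0)
Line 4: ['year', 'pepper'] (min_width=11, slack=4)
Line 5: ['journey', 'make'] (min_width=12, slack=3)
Line 6: ['mineral', 'glass'] (min_width=13, slack=2)
Line 7: ['childhood'] (min_width=9, slack=6)

Answer: 7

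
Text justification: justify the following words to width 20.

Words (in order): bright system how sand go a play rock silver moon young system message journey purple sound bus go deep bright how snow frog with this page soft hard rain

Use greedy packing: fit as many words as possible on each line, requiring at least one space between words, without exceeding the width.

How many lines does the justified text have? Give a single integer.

Answer: 9

Derivation:
Line 1: ['bright', 'system', 'how'] (min_width=17, slack=3)
Line 2: ['sand', 'go', 'a', 'play', 'rock'] (min_width=19, slack=1)
Line 3: ['silver', 'moon', 'young'] (min_width=17, slack=3)
Line 4: ['system', 'message'] (min_width=14, slack=6)
Line 5: ['journey', 'purple', 'sound'] (min_width=20, slack=0)
Line 6: ['bus', 'go', 'deep', 'bright'] (min_width=18, slack=2)
Line 7: ['how', 'snow', 'frog', 'with'] (min_width=18, slack=2)
Line 8: ['this', 'page', 'soft', 'hard'] (min_width=19, slack=1)
Line 9: ['rain'] (min_width=4, slack=16)
Total lines: 9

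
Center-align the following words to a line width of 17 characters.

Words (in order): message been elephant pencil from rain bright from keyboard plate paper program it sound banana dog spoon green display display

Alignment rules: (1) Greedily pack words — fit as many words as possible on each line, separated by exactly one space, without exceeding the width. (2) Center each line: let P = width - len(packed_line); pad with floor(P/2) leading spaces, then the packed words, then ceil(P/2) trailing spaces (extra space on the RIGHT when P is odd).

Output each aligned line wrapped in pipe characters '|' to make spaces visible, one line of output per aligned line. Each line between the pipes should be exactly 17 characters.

Answer: |  message been   |
| elephant pencil |
|from rain bright |
|  from keyboard  |
|   plate paper   |
|program it sound |
|banana dog spoon |
|  green display  |
|     display     |

Derivation:
Line 1: ['message', 'been'] (min_width=12, slack=5)
Line 2: ['elephant', 'pencil'] (min_width=15, slack=2)
Line 3: ['from', 'rain', 'bright'] (min_width=16, slack=1)
Line 4: ['from', 'keyboard'] (min_width=13, slack=4)
Line 5: ['plate', 'paper'] (min_width=11, slack=6)
Line 6: ['program', 'it', 'sound'] (min_width=16, slack=1)
Line 7: ['banana', 'dog', 'spoon'] (min_width=16, slack=1)
Line 8: ['green', 'display'] (min_width=13, slack=4)
Line 9: ['display'] (min_width=7, slack=10)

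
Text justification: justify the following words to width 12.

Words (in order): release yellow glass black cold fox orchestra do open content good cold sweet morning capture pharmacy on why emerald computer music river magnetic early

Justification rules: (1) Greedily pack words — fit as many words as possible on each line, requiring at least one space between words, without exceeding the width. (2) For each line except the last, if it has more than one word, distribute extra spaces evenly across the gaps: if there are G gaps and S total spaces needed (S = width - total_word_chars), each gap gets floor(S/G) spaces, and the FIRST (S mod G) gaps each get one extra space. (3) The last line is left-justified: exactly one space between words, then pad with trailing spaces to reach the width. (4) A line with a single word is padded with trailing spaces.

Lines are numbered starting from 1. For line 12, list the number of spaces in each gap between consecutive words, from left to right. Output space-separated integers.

Line 1: ['release'] (min_width=7, slack=5)
Line 2: ['yellow', 'glass'] (min_width=12, slack=0)
Line 3: ['black', 'cold'] (min_width=10, slack=2)
Line 4: ['fox'] (min_width=3, slack=9)
Line 5: ['orchestra', 'do'] (min_width=12, slack=0)
Line 6: ['open', 'content'] (min_width=12, slack=0)
Line 7: ['good', 'cold'] (min_width=9, slack=3)
Line 8: ['sweet'] (min_width=5, slack=7)
Line 9: ['morning'] (min_width=7, slack=5)
Line 10: ['capture'] (min_width=7, slack=5)
Line 11: ['pharmacy', 'on'] (min_width=11, slack=1)
Line 12: ['why', 'emerald'] (min_width=11, slack=1)
Line 13: ['computer'] (min_width=8, slack=4)
Line 14: ['music', 'river'] (min_width=11, slack=1)
Line 15: ['magnetic'] (min_width=8, slack=4)
Line 16: ['early'] (min_width=5, slack=7)

Answer: 2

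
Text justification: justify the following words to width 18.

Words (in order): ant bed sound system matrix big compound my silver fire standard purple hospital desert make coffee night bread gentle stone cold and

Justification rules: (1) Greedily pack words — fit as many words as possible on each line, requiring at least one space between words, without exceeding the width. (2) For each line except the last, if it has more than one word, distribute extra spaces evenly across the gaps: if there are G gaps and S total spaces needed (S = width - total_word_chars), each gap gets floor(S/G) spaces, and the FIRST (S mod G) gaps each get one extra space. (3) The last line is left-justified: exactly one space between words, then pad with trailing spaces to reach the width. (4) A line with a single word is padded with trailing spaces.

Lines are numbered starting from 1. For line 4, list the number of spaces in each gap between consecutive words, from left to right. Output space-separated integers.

Answer: 6

Derivation:
Line 1: ['ant', 'bed', 'sound'] (min_width=13, slack=5)
Line 2: ['system', 'matrix', 'big'] (min_width=17, slack=1)
Line 3: ['compound', 'my', 'silver'] (min_width=18, slack=0)
Line 4: ['fire', 'standard'] (min_width=13, slack=5)
Line 5: ['purple', 'hospital'] (min_width=15, slack=3)
Line 6: ['desert', 'make', 'coffee'] (min_width=18, slack=0)
Line 7: ['night', 'bread', 'gentle'] (min_width=18, slack=0)
Line 8: ['stone', 'cold', 'and'] (min_width=14, slack=4)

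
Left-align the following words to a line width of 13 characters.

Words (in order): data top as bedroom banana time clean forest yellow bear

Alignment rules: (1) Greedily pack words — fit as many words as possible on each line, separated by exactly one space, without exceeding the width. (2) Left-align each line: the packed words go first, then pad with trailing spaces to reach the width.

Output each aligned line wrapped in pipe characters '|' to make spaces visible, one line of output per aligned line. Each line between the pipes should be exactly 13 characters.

Line 1: ['data', 'top', 'as'] (min_width=11, slack=2)
Line 2: ['bedroom'] (min_width=7, slack=6)
Line 3: ['banana', 'time'] (min_width=11, slack=2)
Line 4: ['clean', 'forest'] (min_width=12, slack=1)
Line 5: ['yellow', 'bear'] (min_width=11, slack=2)

Answer: |data top as  |
|bedroom      |
|banana time  |
|clean forest |
|yellow bear  |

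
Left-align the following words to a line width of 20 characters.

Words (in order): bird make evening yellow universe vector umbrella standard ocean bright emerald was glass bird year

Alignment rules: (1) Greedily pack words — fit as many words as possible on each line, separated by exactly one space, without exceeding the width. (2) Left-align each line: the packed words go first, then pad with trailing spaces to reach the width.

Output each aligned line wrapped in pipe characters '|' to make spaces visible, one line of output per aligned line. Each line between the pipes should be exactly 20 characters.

Line 1: ['bird', 'make', 'evening'] (min_width=17, slack=3)
Line 2: ['yellow', 'universe'] (min_width=15, slack=5)
Line 3: ['vector', 'umbrella'] (min_width=15, slack=5)
Line 4: ['standard', 'ocean'] (min_width=14, slack=6)
Line 5: ['bright', 'emerald', 'was'] (min_width=18, slack=2)
Line 6: ['glass', 'bird', 'year'] (min_width=15, slack=5)

Answer: |bird make evening   |
|yellow universe     |
|vector umbrella     |
|standard ocean      |
|bright emerald was  |
|glass bird year     |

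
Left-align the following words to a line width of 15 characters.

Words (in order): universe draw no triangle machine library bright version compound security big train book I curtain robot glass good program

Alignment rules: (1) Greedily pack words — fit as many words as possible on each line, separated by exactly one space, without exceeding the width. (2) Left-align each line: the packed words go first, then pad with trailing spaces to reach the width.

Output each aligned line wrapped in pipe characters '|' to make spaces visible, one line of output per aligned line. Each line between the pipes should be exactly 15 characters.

Line 1: ['universe', 'draw'] (min_width=13, slack=2)
Line 2: ['no', 'triangle'] (min_width=11, slack=4)
Line 3: ['machine', 'library'] (min_width=15, slack=0)
Line 4: ['bright', 'version'] (min_width=14, slack=1)
Line 5: ['compound'] (min_width=8, slack=7)
Line 6: ['security', 'big'] (min_width=12, slack=3)
Line 7: ['train', 'book', 'I'] (min_width=12, slack=3)
Line 8: ['curtain', 'robot'] (min_width=13, slack=2)
Line 9: ['glass', 'good'] (min_width=10, slack=5)
Line 10: ['program'] (min_width=7, slack=8)

Answer: |universe draw  |
|no triangle    |
|machine library|
|bright version |
|compound       |
|security big   |
|train book I   |
|curtain robot  |
|glass good     |
|program        |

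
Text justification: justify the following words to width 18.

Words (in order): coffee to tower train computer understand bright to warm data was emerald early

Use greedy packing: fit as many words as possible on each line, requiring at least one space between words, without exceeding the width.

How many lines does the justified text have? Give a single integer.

Answer: 5

Derivation:
Line 1: ['coffee', 'to', 'tower'] (min_width=15, slack=3)
Line 2: ['train', 'computer'] (min_width=14, slack=4)
Line 3: ['understand', 'bright'] (min_width=17, slack=1)
Line 4: ['to', 'warm', 'data', 'was'] (min_width=16, slack=2)
Line 5: ['emerald', 'early'] (min_width=13, slack=5)
Total lines: 5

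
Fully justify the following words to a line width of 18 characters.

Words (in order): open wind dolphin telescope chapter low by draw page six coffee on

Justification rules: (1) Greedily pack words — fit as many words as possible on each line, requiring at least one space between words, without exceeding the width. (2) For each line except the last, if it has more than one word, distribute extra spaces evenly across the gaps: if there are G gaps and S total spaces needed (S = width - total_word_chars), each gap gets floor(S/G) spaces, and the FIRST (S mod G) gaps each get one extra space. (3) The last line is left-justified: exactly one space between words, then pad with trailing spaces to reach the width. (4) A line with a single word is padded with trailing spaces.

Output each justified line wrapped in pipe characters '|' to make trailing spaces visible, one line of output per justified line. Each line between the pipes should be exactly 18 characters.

Line 1: ['open', 'wind', 'dolphin'] (min_width=17, slack=1)
Line 2: ['telescope', 'chapter'] (min_width=17, slack=1)
Line 3: ['low', 'by', 'draw', 'page'] (min_width=16, slack=2)
Line 4: ['six', 'coffee', 'on'] (min_width=13, slack=5)

Answer: |open  wind dolphin|
|telescope  chapter|
|low  by  draw page|
|six coffee on     |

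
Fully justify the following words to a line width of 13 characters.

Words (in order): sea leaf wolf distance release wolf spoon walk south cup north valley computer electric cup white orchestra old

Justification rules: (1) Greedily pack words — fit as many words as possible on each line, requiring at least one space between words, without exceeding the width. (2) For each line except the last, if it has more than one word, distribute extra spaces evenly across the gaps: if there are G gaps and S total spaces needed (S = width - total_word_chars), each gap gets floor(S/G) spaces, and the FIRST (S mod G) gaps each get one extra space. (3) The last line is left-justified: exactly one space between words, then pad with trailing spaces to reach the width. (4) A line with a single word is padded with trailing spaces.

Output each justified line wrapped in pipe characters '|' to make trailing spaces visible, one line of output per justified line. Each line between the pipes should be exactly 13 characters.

Line 1: ['sea', 'leaf', 'wolf'] (min_width=13, slack=0)
Line 2: ['distance'] (min_width=8, slack=5)
Line 3: ['release', 'wolf'] (min_width=12, slack=1)
Line 4: ['spoon', 'walk'] (min_width=10, slack=3)
Line 5: ['south', 'cup'] (min_width=9, slack=4)
Line 6: ['north', 'valley'] (min_width=12, slack=1)
Line 7: ['computer'] (min_width=8, slack=5)
Line 8: ['electric', 'cup'] (min_width=12, slack=1)
Line 9: ['white'] (min_width=5, slack=8)
Line 10: ['orchestra', 'old'] (min_width=13, slack=0)

Answer: |sea leaf wolf|
|distance     |
|release  wolf|
|spoon    walk|
|south     cup|
|north  valley|
|computer     |
|electric  cup|
|white        |
|orchestra old|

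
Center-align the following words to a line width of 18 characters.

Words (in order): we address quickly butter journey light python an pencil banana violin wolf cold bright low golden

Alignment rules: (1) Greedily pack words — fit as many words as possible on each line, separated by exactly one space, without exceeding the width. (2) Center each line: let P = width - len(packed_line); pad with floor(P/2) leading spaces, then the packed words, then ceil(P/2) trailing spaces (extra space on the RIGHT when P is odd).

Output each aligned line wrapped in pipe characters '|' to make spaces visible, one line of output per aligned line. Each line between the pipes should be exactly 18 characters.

Answer: |we address quickly|
|  butter journey  |
| light python an  |
|  pencil banana   |
| violin wolf cold |
|bright low golden |

Derivation:
Line 1: ['we', 'address', 'quickly'] (min_width=18, slack=0)
Line 2: ['butter', 'journey'] (min_width=14, slack=4)
Line 3: ['light', 'python', 'an'] (min_width=15, slack=3)
Line 4: ['pencil', 'banana'] (min_width=13, slack=5)
Line 5: ['violin', 'wolf', 'cold'] (min_width=16, slack=2)
Line 6: ['bright', 'low', 'golden'] (min_width=17, slack=1)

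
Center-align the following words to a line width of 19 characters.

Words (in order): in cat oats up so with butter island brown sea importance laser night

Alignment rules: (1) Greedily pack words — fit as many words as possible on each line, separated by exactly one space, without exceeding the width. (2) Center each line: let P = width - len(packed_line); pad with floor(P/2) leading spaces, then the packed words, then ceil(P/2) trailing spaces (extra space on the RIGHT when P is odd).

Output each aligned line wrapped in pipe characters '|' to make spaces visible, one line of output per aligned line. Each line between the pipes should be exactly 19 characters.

Line 1: ['in', 'cat', 'oats', 'up', 'so'] (min_width=17, slack=2)
Line 2: ['with', 'butter', 'island'] (min_width=18, slack=1)
Line 3: ['brown', 'sea'] (min_width=9, slack=10)
Line 4: ['importance', 'laser'] (min_width=16, slack=3)
Line 5: ['night'] (min_width=5, slack=14)

Answer: | in cat oats up so |
|with butter island |
|     brown sea     |
| importance laser  |
|       night       |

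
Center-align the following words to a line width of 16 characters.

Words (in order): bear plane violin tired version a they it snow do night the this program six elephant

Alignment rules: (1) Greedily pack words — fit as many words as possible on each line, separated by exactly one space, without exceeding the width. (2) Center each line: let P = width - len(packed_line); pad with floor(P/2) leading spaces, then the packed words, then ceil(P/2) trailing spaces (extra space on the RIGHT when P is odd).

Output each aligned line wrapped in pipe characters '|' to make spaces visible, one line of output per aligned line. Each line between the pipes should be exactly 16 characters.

Line 1: ['bear', 'plane'] (min_width=10, slack=6)
Line 2: ['violin', 'tired'] (min_width=12, slack=4)
Line 3: ['version', 'a', 'they'] (min_width=14, slack=2)
Line 4: ['it', 'snow', 'do', 'night'] (min_width=16, slack=0)
Line 5: ['the', 'this', 'program'] (min_width=16, slack=0)
Line 6: ['six', 'elephant'] (min_width=12, slack=4)

Answer: |   bear plane   |
|  violin tired  |
| version a they |
|it snow do night|
|the this program|
|  six elephant  |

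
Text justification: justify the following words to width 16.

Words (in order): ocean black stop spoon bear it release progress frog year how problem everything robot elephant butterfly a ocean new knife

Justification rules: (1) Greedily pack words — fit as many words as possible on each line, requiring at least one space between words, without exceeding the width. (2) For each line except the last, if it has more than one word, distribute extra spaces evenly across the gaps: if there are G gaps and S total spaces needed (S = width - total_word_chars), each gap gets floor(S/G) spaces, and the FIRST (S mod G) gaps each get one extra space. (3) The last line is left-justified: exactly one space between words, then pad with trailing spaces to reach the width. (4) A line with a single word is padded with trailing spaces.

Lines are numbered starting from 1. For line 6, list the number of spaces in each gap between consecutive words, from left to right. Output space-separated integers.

Line 1: ['ocean', 'black', 'stop'] (min_width=16, slack=0)
Line 2: ['spoon', 'bear', 'it'] (min_width=13, slack=3)
Line 3: ['release', 'progress'] (min_width=16, slack=0)
Line 4: ['frog', 'year', 'how'] (min_width=13, slack=3)
Line 5: ['problem'] (min_width=7, slack=9)
Line 6: ['everything', 'robot'] (min_width=16, slack=0)
Line 7: ['elephant'] (min_width=8, slack=8)
Line 8: ['butterfly', 'a'] (min_width=11, slack=5)
Line 9: ['ocean', 'new', 'knife'] (min_width=15, slack=1)

Answer: 1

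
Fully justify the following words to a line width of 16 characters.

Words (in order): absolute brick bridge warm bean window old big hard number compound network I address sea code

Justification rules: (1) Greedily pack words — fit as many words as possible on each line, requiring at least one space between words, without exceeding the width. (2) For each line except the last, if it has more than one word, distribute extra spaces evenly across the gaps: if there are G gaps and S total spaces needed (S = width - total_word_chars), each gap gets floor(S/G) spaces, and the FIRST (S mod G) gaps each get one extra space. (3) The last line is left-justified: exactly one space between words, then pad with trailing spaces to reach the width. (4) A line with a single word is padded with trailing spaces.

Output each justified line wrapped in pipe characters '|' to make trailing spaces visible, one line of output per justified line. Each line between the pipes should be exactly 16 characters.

Line 1: ['absolute', 'brick'] (min_width=14, slack=2)
Line 2: ['bridge', 'warm', 'bean'] (min_width=16, slack=0)
Line 3: ['window', 'old', 'big'] (min_width=14, slack=2)
Line 4: ['hard', 'number'] (min_width=11, slack=5)
Line 5: ['compound', 'network'] (min_width=16, slack=0)
Line 6: ['I', 'address', 'sea'] (min_width=13, slack=3)
Line 7: ['code'] (min_width=4, slack=12)

Answer: |absolute   brick|
|bridge warm bean|
|window  old  big|
|hard      number|
|compound network|
|I   address  sea|
|code            |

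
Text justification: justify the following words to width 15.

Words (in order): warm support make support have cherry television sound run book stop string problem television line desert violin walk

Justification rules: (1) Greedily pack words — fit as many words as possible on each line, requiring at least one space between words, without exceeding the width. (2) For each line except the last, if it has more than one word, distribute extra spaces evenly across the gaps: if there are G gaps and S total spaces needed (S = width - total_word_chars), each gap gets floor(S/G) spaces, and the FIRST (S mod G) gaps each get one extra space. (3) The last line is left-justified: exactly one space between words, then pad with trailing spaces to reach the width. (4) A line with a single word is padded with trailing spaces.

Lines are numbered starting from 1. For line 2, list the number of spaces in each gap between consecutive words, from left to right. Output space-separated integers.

Answer: 4

Derivation:
Line 1: ['warm', 'support'] (min_width=12, slack=3)
Line 2: ['make', 'support'] (min_width=12, slack=3)
Line 3: ['have', 'cherry'] (min_width=11, slack=4)
Line 4: ['television'] (min_width=10, slack=5)
Line 5: ['sound', 'run', 'book'] (min_width=14, slack=1)
Line 6: ['stop', 'string'] (min_width=11, slack=4)
Line 7: ['problem'] (min_width=7, slack=8)
Line 8: ['television', 'line'] (min_width=15, slack=0)
Line 9: ['desert', 'violin'] (min_width=13, slack=2)
Line 10: ['walk'] (min_width=4, slack=11)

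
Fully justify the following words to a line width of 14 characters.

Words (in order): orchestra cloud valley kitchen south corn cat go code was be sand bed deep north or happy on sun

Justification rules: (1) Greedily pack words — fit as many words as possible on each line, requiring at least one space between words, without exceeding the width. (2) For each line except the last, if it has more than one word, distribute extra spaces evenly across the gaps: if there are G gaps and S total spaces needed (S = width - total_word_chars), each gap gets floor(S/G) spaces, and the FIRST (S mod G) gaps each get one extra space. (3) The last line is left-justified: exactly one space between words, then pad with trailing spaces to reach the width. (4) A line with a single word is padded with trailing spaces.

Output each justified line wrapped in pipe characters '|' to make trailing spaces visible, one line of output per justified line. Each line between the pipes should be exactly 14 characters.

Answer: |orchestra     |
|cloud   valley|
|kitchen  south|
|corn   cat  go|
|code   was  be|
|sand  bed deep|
|north or happy|
|on sun        |

Derivation:
Line 1: ['orchestra'] (min_width=9, slack=5)
Line 2: ['cloud', 'valley'] (min_width=12, slack=2)
Line 3: ['kitchen', 'south'] (min_width=13, slack=1)
Line 4: ['corn', 'cat', 'go'] (min_width=11, slack=3)
Line 5: ['code', 'was', 'be'] (min_width=11, slack=3)
Line 6: ['sand', 'bed', 'deep'] (min_width=13, slack=1)
Line 7: ['north', 'or', 'happy'] (min_width=14, slack=0)
Line 8: ['on', 'sun'] (min_width=6, slack=8)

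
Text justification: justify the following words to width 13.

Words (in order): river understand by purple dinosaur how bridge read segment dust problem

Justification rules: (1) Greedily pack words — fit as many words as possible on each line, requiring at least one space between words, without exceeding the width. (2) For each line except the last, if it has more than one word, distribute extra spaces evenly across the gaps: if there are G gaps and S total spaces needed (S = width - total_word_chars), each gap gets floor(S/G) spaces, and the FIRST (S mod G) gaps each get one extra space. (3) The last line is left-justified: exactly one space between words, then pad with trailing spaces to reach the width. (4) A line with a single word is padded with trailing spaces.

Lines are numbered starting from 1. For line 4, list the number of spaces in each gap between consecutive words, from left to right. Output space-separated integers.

Answer: 2

Derivation:
Line 1: ['river'] (min_width=5, slack=8)
Line 2: ['understand', 'by'] (min_width=13, slack=0)
Line 3: ['purple'] (min_width=6, slack=7)
Line 4: ['dinosaur', 'how'] (min_width=12, slack=1)
Line 5: ['bridge', 'read'] (min_width=11, slack=2)
Line 6: ['segment', 'dust'] (min_width=12, slack=1)
Line 7: ['problem'] (min_width=7, slack=6)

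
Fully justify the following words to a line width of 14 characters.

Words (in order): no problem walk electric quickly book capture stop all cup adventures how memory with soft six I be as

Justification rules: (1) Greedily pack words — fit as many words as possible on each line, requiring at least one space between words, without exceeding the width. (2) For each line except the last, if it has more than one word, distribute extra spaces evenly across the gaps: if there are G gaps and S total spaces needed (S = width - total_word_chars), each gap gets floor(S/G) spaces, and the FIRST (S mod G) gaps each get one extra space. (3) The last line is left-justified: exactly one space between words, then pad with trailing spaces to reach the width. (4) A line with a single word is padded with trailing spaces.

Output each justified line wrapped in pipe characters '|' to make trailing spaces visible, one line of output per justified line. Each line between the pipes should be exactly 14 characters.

Answer: |no     problem|
|walk  electric|
|quickly   book|
|capture   stop|
|all        cup|
|adventures how|
|memory    with|
|soft  six I be|
|as            |

Derivation:
Line 1: ['no', 'problem'] (min_width=10, slack=4)
Line 2: ['walk', 'electric'] (min_width=13, slack=1)
Line 3: ['quickly', 'book'] (min_width=12, slack=2)
Line 4: ['capture', 'stop'] (min_width=12, slack=2)
Line 5: ['all', 'cup'] (min_width=7, slack=7)
Line 6: ['adventures', 'how'] (min_width=14, slack=0)
Line 7: ['memory', 'with'] (min_width=11, slack=3)
Line 8: ['soft', 'six', 'I', 'be'] (min_width=13, slack=1)
Line 9: ['as'] (min_width=2, slack=12)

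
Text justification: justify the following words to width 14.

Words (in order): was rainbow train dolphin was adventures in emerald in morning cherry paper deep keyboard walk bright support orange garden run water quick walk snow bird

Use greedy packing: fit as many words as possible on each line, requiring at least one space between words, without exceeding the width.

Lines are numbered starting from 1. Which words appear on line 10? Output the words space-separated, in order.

Line 1: ['was', 'rainbow'] (min_width=11, slack=3)
Line 2: ['train', 'dolphin'] (min_width=13, slack=1)
Line 3: ['was', 'adventures'] (min_width=14, slack=0)
Line 4: ['in', 'emerald', 'in'] (min_width=13, slack=1)
Line 5: ['morning', 'cherry'] (min_width=14, slack=0)
Line 6: ['paper', 'deep'] (min_width=10, slack=4)
Line 7: ['keyboard', 'walk'] (min_width=13, slack=1)
Line 8: ['bright', 'support'] (min_width=14, slack=0)
Line 9: ['orange', 'garden'] (min_width=13, slack=1)
Line 10: ['run', 'water'] (min_width=9, slack=5)
Line 11: ['quick', 'walk'] (min_width=10, slack=4)
Line 12: ['snow', 'bird'] (min_width=9, slack=5)

Answer: run water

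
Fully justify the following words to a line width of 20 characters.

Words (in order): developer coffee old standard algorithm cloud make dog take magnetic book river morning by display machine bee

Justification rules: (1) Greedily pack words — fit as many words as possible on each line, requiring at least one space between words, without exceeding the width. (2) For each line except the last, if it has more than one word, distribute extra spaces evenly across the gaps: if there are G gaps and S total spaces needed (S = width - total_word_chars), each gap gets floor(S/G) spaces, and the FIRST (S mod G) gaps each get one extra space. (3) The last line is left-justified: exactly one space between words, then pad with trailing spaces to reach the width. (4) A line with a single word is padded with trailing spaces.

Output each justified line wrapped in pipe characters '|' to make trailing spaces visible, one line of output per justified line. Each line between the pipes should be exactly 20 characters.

Answer: |developer coffee old|
|standard   algorithm|
|cloud  make dog take|
|magnetic  book river|
|morning  by  display|
|machine bee         |

Derivation:
Line 1: ['developer', 'coffee', 'old'] (min_width=20, slack=0)
Line 2: ['standard', 'algorithm'] (min_width=18, slack=2)
Line 3: ['cloud', 'make', 'dog', 'take'] (min_width=19, slack=1)
Line 4: ['magnetic', 'book', 'river'] (min_width=19, slack=1)
Line 5: ['morning', 'by', 'display'] (min_width=18, slack=2)
Line 6: ['machine', 'bee'] (min_width=11, slack=9)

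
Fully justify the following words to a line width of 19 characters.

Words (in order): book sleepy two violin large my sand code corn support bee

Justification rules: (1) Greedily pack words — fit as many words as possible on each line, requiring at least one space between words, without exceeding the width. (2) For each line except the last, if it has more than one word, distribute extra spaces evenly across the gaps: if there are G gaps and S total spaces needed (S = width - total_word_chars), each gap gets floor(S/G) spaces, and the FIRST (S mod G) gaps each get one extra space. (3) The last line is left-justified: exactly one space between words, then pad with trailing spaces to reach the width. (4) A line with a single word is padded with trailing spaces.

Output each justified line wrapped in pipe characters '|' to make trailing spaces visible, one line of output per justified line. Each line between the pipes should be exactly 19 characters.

Answer: |book   sleepy   two|
|violin   large   my|
|sand    code   corn|
|support bee        |

Derivation:
Line 1: ['book', 'sleepy', 'two'] (min_width=15, slack=4)
Line 2: ['violin', 'large', 'my'] (min_width=15, slack=4)
Line 3: ['sand', 'code', 'corn'] (min_width=14, slack=5)
Line 4: ['support', 'bee'] (min_width=11, slack=8)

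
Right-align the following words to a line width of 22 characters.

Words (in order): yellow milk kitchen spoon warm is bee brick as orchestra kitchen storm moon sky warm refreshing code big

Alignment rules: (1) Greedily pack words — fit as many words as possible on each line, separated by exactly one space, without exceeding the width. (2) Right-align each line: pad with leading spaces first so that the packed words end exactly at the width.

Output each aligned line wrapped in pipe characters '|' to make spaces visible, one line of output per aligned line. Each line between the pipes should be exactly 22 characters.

Answer: |   yellow milk kitchen|
|     spoon warm is bee|
|    brick as orchestra|
|kitchen storm moon sky|
|  warm refreshing code|
|                   big|

Derivation:
Line 1: ['yellow', 'milk', 'kitchen'] (min_width=19, slack=3)
Line 2: ['spoon', 'warm', 'is', 'bee'] (min_width=17, slack=5)
Line 3: ['brick', 'as', 'orchestra'] (min_width=18, slack=4)
Line 4: ['kitchen', 'storm', 'moon', 'sky'] (min_width=22, slack=0)
Line 5: ['warm', 'refreshing', 'code'] (min_width=20, slack=2)
Line 6: ['big'] (min_width=3, slack=19)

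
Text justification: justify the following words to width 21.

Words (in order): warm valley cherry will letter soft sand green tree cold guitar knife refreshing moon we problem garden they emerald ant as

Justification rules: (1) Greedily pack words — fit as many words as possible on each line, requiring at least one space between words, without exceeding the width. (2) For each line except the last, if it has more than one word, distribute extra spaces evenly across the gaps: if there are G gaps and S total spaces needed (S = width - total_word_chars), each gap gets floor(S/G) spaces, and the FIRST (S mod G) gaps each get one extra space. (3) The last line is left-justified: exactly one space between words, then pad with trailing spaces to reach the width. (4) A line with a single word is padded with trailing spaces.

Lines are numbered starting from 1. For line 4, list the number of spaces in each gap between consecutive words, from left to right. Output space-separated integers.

Answer: 10

Derivation:
Line 1: ['warm', 'valley', 'cherry'] (min_width=18, slack=3)
Line 2: ['will', 'letter', 'soft', 'sand'] (min_width=21, slack=0)
Line 3: ['green', 'tree', 'cold'] (min_width=15, slack=6)
Line 4: ['guitar', 'knife'] (min_width=12, slack=9)
Line 5: ['refreshing', 'moon', 'we'] (min_width=18, slack=3)
Line 6: ['problem', 'garden', 'they'] (min_width=19, slack=2)
Line 7: ['emerald', 'ant', 'as'] (min_width=14, slack=7)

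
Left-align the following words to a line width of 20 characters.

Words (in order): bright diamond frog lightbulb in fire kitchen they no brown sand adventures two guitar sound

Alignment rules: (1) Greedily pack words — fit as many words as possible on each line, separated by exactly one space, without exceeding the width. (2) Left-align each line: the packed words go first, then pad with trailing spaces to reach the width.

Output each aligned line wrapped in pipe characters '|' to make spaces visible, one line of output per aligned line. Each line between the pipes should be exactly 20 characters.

Answer: |bright diamond frog |
|lightbulb in fire   |
|kitchen they no     |
|brown sand          |
|adventures two      |
|guitar sound        |

Derivation:
Line 1: ['bright', 'diamond', 'frog'] (min_width=19, slack=1)
Line 2: ['lightbulb', 'in', 'fire'] (min_width=17, slack=3)
Line 3: ['kitchen', 'they', 'no'] (min_width=15, slack=5)
Line 4: ['brown', 'sand'] (min_width=10, slack=10)
Line 5: ['adventures', 'two'] (min_width=14, slack=6)
Line 6: ['guitar', 'sound'] (min_width=12, slack=8)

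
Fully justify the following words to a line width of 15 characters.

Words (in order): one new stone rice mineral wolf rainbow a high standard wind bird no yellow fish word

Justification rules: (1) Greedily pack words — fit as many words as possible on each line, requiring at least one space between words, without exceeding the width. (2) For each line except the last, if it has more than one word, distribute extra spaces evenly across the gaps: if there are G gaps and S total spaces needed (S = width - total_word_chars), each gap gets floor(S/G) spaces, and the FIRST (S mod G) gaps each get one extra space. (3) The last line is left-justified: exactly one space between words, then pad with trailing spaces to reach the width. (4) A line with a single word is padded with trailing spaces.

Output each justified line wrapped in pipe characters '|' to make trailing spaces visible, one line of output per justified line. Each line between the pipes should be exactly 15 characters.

Line 1: ['one', 'new', 'stone'] (min_width=13, slack=2)
Line 2: ['rice', 'mineral'] (min_width=12, slack=3)
Line 3: ['wolf', 'rainbow', 'a'] (min_width=14, slack=1)
Line 4: ['high', 'standard'] (min_width=13, slack=2)
Line 5: ['wind', 'bird', 'no'] (min_width=12, slack=3)
Line 6: ['yellow', 'fish'] (min_width=11, slack=4)
Line 7: ['word'] (min_width=4, slack=11)

Answer: |one  new  stone|
|rice    mineral|
|wolf  rainbow a|
|high   standard|
|wind   bird  no|
|yellow     fish|
|word           |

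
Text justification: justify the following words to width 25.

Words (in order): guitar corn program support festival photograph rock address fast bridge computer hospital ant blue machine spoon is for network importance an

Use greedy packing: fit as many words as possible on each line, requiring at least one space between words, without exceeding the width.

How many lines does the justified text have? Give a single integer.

Line 1: ['guitar', 'corn', 'program'] (min_width=19, slack=6)
Line 2: ['support', 'festival'] (min_width=16, slack=9)
Line 3: ['photograph', 'rock', 'address'] (min_width=23, slack=2)
Line 4: ['fast', 'bridge', 'computer'] (min_width=20, slack=5)
Line 5: ['hospital', 'ant', 'blue', 'machine'] (min_width=25, slack=0)
Line 6: ['spoon', 'is', 'for', 'network'] (min_width=20, slack=5)
Line 7: ['importance', 'an'] (min_width=13, slack=12)
Total lines: 7

Answer: 7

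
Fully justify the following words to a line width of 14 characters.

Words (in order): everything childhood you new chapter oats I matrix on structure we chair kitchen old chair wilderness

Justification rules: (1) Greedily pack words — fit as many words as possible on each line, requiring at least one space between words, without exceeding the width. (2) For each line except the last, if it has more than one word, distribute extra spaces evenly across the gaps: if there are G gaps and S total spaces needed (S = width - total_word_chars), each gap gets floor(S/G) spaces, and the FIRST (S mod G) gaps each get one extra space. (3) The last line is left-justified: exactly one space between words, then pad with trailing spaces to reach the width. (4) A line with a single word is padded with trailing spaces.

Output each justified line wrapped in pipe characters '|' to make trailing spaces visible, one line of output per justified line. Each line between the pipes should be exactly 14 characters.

Line 1: ['everything'] (min_width=10, slack=4)
Line 2: ['childhood', 'you'] (min_width=13, slack=1)
Line 3: ['new', 'chapter'] (min_width=11, slack=3)
Line 4: ['oats', 'I', 'matrix'] (min_width=13, slack=1)
Line 5: ['on', 'structure'] (min_width=12, slack=2)
Line 6: ['we', 'chair'] (min_width=8, slack=6)
Line 7: ['kitchen', 'old'] (min_width=11, slack=3)
Line 8: ['chair'] (min_width=5, slack=9)
Line 9: ['wilderness'] (min_width=10, slack=4)

Answer: |everything    |
|childhood  you|
|new    chapter|
|oats  I matrix|
|on   structure|
|we       chair|
|kitchen    old|
|chair         |
|wilderness    |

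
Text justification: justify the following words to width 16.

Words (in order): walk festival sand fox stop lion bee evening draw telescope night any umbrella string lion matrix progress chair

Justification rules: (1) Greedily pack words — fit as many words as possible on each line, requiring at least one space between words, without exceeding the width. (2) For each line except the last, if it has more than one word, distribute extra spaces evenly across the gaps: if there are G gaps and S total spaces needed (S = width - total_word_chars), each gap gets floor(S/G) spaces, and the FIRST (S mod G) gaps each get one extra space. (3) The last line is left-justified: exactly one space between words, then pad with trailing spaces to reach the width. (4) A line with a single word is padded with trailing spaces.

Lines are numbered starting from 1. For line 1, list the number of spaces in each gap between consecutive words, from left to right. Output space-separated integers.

Answer: 4

Derivation:
Line 1: ['walk', 'festival'] (min_width=13, slack=3)
Line 2: ['sand', 'fox', 'stop'] (min_width=13, slack=3)
Line 3: ['lion', 'bee', 'evening'] (min_width=16, slack=0)
Line 4: ['draw', 'telescope'] (min_width=14, slack=2)
Line 5: ['night', 'any'] (min_width=9, slack=7)
Line 6: ['umbrella', 'string'] (min_width=15, slack=1)
Line 7: ['lion', 'matrix'] (min_width=11, slack=5)
Line 8: ['progress', 'chair'] (min_width=14, slack=2)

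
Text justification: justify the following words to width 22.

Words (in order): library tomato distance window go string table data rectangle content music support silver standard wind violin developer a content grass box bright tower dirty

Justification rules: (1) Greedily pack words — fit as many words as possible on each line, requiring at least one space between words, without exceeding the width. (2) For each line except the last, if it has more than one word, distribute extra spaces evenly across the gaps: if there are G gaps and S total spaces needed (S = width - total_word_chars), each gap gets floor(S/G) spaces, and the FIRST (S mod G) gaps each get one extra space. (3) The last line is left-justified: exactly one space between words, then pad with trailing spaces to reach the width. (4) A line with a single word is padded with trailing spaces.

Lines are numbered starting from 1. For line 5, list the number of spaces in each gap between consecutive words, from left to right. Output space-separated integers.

Answer: 2 2

Derivation:
Line 1: ['library', 'tomato'] (min_width=14, slack=8)
Line 2: ['distance', 'window', 'go'] (min_width=18, slack=4)
Line 3: ['string', 'table', 'data'] (min_width=17, slack=5)
Line 4: ['rectangle', 'content'] (min_width=17, slack=5)
Line 5: ['music', 'support', 'silver'] (min_width=20, slack=2)
Line 6: ['standard', 'wind', 'violin'] (min_width=20, slack=2)
Line 7: ['developer', 'a', 'content'] (min_width=19, slack=3)
Line 8: ['grass', 'box', 'bright', 'tower'] (min_width=22, slack=0)
Line 9: ['dirty'] (min_width=5, slack=17)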